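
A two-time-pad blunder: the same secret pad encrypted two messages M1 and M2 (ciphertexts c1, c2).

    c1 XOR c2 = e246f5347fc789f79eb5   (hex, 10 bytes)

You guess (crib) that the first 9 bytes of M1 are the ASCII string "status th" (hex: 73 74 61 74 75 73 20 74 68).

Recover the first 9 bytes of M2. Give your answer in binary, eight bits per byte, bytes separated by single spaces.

Since c1 ⊕ c2 = M1 ⊕ M2, XORing with the guessed M1 bytes yields the corresponding M2 bytes: M2 = (c1 ⊕ c2) ⊕ M1.
226 ⊕ 115 = 145
 70 ⊕ 116 =  50
245 ⊕  97 = 148
 52 ⊕ 116 =  64
127 ⊕ 117 =  10
199 ⊕ 115 = 180
137 ⊕  32 = 169
247 ⊕ 116 = 131
158 ⊕ 104 = 246

10010001 00110010 10010100 01000000 00001010 10110100 10101001 10000011 11110110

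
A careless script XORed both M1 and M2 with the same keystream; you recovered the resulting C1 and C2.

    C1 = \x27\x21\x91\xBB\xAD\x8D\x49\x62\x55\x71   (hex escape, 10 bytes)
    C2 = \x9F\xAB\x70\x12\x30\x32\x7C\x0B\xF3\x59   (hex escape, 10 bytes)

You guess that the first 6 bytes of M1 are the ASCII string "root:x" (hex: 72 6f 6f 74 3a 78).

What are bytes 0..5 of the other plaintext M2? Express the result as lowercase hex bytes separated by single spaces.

First, C1 ⊕ C2 = (M1 ⊕ K) ⊕ (M2 ⊕ K) = M1 ⊕ M2, so the key drops out. Then M2 = (M1 ⊕ M2) ⊕ M1 over the first 6 bytes.
byte 0: (27 ⊕ 9f) ⊕ 72 = b8 ⊕ 72 = ca
byte 1: (21 ⊕ ab) ⊕ 6f = 8a ⊕ 6f = e5
byte 2: (91 ⊕ 70) ⊕ 6f = e1 ⊕ 6f = 8e
byte 3: (bb ⊕ 12) ⊕ 74 = a9 ⊕ 74 = dd
byte 4: (ad ⊕ 30) ⊕ 3a = 9d ⊕ 3a = a7
byte 5: (8d ⊕ 32) ⊕ 78 = bf ⊕ 78 = c7

ca e5 8e dd a7 c7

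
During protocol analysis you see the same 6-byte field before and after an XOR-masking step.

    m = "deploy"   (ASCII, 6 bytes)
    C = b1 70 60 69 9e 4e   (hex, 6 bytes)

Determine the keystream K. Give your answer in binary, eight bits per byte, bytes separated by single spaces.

11010101 00010101 00010000 00000101 11110001 00110111

Since C = m ⊕ K, XORing both sides with m gives K = m ⊕ C.
100 ⊕ 177 = 213
101 ⊕ 112 =  21
112 ⊕  96 =  16
108 ⊕ 105 =   5
111 ⊕ 158 = 241
121 ⊕  78 =  55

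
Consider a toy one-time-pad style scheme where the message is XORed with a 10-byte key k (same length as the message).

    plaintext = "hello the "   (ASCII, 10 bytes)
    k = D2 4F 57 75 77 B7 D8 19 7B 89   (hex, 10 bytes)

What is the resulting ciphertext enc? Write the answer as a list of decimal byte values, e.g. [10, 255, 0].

[186, 42, 59, 25, 24, 151, 172, 113, 30, 169]

104 ⊕ 210 = 186
101 ⊕  79 =  42
108 ⊕  87 =  59
108 ⊕ 117 =  25
111 ⊕ 119 =  24
 32 ⊕ 183 = 151
116 ⊕ 216 = 172
104 ⊕  25 = 113
101 ⊕ 123 =  30
 32 ⊕ 137 = 169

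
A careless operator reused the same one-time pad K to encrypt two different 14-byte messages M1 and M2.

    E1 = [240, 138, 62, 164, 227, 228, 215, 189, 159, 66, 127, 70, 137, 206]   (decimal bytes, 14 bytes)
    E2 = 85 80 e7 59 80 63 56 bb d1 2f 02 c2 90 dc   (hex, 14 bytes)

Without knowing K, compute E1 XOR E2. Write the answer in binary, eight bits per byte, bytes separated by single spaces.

E1 ⊕ E2 = (M1 ⊕ K) ⊕ (M2 ⊕ K) = M1 ⊕ M2 — the shared key cancels under XOR.
f0 ^ 85 = 75
8a ^ 80 = 0a
3e ^ e7 = d9
a4 ^ 59 = fd
e3 ^ 80 = 63
e4 ^ 63 = 87
d7 ^ 56 = 81
bd ^ bb = 06
9f ^ d1 = 4e
42 ^ 2f = 6d
7f ^ 02 = 7d
46 ^ c2 = 84
89 ^ 90 = 19
ce ^ dc = 12

01110101 00001010 11011001 11111101 01100011 10000111 10000001 00000110 01001110 01101101 01111101 10000100 00011001 00010010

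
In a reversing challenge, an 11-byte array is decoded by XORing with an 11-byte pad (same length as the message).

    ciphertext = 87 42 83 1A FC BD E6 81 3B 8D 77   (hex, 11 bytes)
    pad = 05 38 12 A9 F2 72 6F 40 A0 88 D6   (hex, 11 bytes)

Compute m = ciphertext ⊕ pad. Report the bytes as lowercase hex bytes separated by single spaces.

XOR is its own inverse, so applying the key byte-wise gives the result directly.
10000111 XOR 00000101 = 10000010
01000010 XOR 00111000 = 01111010
10000011 XOR 00010010 = 10010001
00011010 XOR 10101001 = 10110011
11111100 XOR 11110010 = 00001110
10111101 XOR 01110010 = 11001111
11100110 XOR 01101111 = 10001001
10000001 XOR 01000000 = 11000001
00111011 XOR 10100000 = 10011011
10001101 XOR 10001000 = 00000101
01110111 XOR 11010110 = 10100001

82 7a 91 b3 0e cf 89 c1 9b 05 a1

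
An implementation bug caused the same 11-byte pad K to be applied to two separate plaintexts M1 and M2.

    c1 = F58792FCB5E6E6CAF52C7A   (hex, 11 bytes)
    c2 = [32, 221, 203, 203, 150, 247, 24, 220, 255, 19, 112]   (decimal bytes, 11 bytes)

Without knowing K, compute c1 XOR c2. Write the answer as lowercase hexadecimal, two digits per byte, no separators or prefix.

c1 ⊕ c2 = (M1 ⊕ K) ⊕ (M2 ⊕ K) = M1 ⊕ M2 — the shared key cancels under XOR.
11110101 xor 00100000 = 11010101
10000111 xor 11011101 = 01011010
10010010 xor 11001011 = 01011001
11111100 xor 11001011 = 00110111
10110101 xor 10010110 = 00100011
11100110 xor 11110111 = 00010001
11100110 xor 00011000 = 11111110
11001010 xor 11011100 = 00010110
11110101 xor 11111111 = 00001010
00101100 xor 00010011 = 00111111
01111010 xor 01110000 = 00001010

d55a59372311fe160a3f0a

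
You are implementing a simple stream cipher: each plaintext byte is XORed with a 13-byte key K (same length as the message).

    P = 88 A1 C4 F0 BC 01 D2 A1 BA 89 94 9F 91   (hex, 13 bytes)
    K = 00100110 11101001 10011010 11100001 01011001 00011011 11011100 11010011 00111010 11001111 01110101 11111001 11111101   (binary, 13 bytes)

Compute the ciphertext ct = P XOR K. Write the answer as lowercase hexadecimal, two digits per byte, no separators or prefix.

XOR is its own inverse, so applying the key byte-wise gives the result directly.
byte 0: 88 ^ 26 = ae
byte 1: a1 ^ e9 = 48
byte 2: c4 ^ 9a = 5e
byte 3: f0 ^ e1 = 11
byte 4: bc ^ 59 = e5
byte 5: 01 ^ 1b = 1a
byte 6: d2 ^ dc = 0e
byte 7: a1 ^ d3 = 72
byte 8: ba ^ 3a = 80
byte 9: 89 ^ cf = 46
byte 10: 94 ^ 75 = e1
byte 11: 9f ^ f9 = 66
byte 12: 91 ^ fd = 6c

ae485e11e51a0e728046e1666c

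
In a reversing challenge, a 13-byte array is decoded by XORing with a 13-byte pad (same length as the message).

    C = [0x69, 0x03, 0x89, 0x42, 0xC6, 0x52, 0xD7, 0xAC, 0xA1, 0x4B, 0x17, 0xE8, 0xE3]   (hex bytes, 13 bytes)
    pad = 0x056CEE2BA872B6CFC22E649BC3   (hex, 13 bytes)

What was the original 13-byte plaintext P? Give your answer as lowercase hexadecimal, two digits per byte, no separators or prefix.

6c6f67696e2061636365737320

01101001 XOR 00000101 = 01101100
00000011 XOR 01101100 = 01101111
10001001 XOR 11101110 = 01100111
01000010 XOR 00101011 = 01101001
11000110 XOR 10101000 = 01101110
01010010 XOR 01110010 = 00100000
11010111 XOR 10110110 = 01100001
10101100 XOR 11001111 = 01100011
10100001 XOR 11000010 = 01100011
01001011 XOR 00101110 = 01100101
00010111 XOR 01100100 = 01110011
11101000 XOR 10011011 = 01110011
11100011 XOR 11000011 = 00100000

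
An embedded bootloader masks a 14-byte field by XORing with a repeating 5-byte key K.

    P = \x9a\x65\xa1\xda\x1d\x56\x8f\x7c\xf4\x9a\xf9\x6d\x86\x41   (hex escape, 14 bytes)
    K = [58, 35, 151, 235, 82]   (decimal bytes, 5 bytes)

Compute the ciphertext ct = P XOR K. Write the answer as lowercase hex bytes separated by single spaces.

The 5-byte key repeats, so the effective keystream is 3a 23 97 eb 52 3a 23 97 eb 52 3a 23 97 eb.
byte 0: 9a ⊕ 3a = a0
byte 1: 65 ⊕ 23 = 46
byte 2: a1 ⊕ 97 = 36
byte 3: da ⊕ eb = 31
byte 4: 1d ⊕ 52 = 4f
byte 5: 56 ⊕ 3a = 6c
byte 6: 8f ⊕ 23 = ac
byte 7: 7c ⊕ 97 = eb
byte 8: f4 ⊕ eb = 1f
byte 9: 9a ⊕ 52 = c8
byte 10: f9 ⊕ 3a = c3
byte 11: 6d ⊕ 23 = 4e
byte 12: 86 ⊕ 97 = 11
byte 13: 41 ⊕ eb = aa

a0 46 36 31 4f 6c ac eb 1f c8 c3 4e 11 aa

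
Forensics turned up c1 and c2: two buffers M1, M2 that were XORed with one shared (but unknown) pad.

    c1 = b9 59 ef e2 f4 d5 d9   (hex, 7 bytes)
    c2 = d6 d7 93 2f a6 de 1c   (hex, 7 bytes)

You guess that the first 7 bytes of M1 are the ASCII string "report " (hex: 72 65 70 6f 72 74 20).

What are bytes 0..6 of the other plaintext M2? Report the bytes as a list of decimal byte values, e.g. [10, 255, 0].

[29, 235, 12, 162, 32, 127, 229]

First, c1 ⊕ c2 = (M1 ⊕ K) ⊕ (M2 ⊕ K) = M1 ⊕ M2, so the key drops out. Then M2 = (M1 ⊕ M2) ⊕ M1 over the first 7 bytes.
byte 0: (b9 ⊕ d6) ⊕ 72 = 6f ⊕ 72 = 1d
byte 1: (59 ⊕ d7) ⊕ 65 = 8e ⊕ 65 = eb
byte 2: (ef ⊕ 93) ⊕ 70 = 7c ⊕ 70 = 0c
byte 3: (e2 ⊕ 2f) ⊕ 6f = cd ⊕ 6f = a2
byte 4: (f4 ⊕ a6) ⊕ 72 = 52 ⊕ 72 = 20
byte 5: (d5 ⊕ de) ⊕ 74 = 0b ⊕ 74 = 7f
byte 6: (d9 ⊕ 1c) ⊕ 20 = c5 ⊕ 20 = e5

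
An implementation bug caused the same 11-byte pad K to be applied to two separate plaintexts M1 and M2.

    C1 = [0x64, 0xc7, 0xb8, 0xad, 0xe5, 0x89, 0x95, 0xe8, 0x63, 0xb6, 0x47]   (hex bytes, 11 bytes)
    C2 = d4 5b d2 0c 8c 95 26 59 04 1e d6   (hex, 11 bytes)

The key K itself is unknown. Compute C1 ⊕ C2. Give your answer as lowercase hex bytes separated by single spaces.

b0 9c 6a a1 69 1c b3 b1 67 a8 91

C1 ⊕ C2 = (M1 ⊕ K) ⊕ (M2 ⊕ K) = M1 ⊕ M2 — the shared key cancels under XOR.
64 XOR d4 = b0
c7 XOR 5b = 9c
b8 XOR d2 = 6a
ad XOR 0c = a1
e5 XOR 8c = 69
89 XOR 95 = 1c
95 XOR 26 = b3
e8 XOR 59 = b1
63 XOR 04 = 67
b6 XOR 1e = a8
47 XOR d6 = 91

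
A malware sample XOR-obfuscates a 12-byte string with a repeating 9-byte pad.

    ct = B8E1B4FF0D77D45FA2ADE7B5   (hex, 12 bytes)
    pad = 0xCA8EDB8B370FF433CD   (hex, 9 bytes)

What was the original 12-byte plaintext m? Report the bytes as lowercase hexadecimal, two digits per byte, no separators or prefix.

726f6f743a78206c6f67696e

The 9-byte key repeats, so the effective keystream is ca 8e db 8b 37 0f f4 33 cd ca 8e db.
byte 0: 184 XOR 202 = 114
byte 1: 225 XOR 142 = 111
byte 2: 180 XOR 219 = 111
byte 3: 255 XOR 139 = 116
byte 4:  13 XOR  55 =  58
byte 5: 119 XOR  15 = 120
byte 6: 212 XOR 244 =  32
byte 7:  95 XOR  51 = 108
byte 8: 162 XOR 205 = 111
byte 9: 173 XOR 202 = 103
byte 10: 231 XOR 142 = 105
byte 11: 181 XOR 219 = 110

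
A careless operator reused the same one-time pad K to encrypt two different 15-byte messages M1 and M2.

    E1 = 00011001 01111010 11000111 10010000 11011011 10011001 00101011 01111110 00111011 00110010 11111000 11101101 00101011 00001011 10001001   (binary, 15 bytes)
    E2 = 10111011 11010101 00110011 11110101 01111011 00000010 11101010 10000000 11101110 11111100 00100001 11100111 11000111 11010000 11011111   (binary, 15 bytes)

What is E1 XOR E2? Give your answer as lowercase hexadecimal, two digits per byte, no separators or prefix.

E1 ⊕ E2 = (M1 ⊕ K) ⊕ (M2 ⊕ K) = M1 ⊕ M2 — the shared key cancels under XOR.
 25 XOR 187 = 162
122 XOR 213 = 175
199 XOR  51 = 244
144 XOR 245 = 101
219 XOR 123 = 160
153 XOR   2 = 155
 43 XOR 234 = 193
126 XOR 128 = 254
 59 XOR 238 = 213
 50 XOR 252 = 206
248 XOR  33 = 217
237 XOR 231 =  10
 43 XOR 199 = 236
 11 XOR 208 = 219
137 XOR 223 =  86

a2aff465a09bc1fed5ced90aecdb56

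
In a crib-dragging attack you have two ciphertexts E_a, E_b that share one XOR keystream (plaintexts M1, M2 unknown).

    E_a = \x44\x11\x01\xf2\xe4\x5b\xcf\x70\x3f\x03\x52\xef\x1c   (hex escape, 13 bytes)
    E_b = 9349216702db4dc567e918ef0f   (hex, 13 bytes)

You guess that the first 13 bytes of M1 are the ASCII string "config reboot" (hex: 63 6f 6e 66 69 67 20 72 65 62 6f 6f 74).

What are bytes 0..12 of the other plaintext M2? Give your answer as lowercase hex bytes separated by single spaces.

First, E_a ⊕ E_b = (M1 ⊕ K) ⊕ (M2 ⊕ K) = M1 ⊕ M2, so the key drops out. Then M2 = (M1 ⊕ M2) ⊕ M1 over the first 13 bytes.
byte 0: (44 XOR 93) XOR 63 = d7 XOR 63 = b4
byte 1: (11 XOR 49) XOR 6f = 58 XOR 6f = 37
byte 2: (01 XOR 21) XOR 6e = 20 XOR 6e = 4e
byte 3: (f2 XOR 67) XOR 66 = 95 XOR 66 = f3
byte 4: (e4 XOR 02) XOR 69 = e6 XOR 69 = 8f
byte 5: (5b XOR db) XOR 67 = 80 XOR 67 = e7
byte 6: (cf XOR 4d) XOR 20 = 82 XOR 20 = a2
byte 7: (70 XOR c5) XOR 72 = b5 XOR 72 = c7
byte 8: (3f XOR 67) XOR 65 = 58 XOR 65 = 3d
byte 9: (03 XOR e9) XOR 62 = ea XOR 62 = 88
byte 10: (52 XOR 18) XOR 6f = 4a XOR 6f = 25
byte 11: (ef XOR ef) XOR 6f = 00 XOR 6f = 6f
byte 12: (1c XOR 0f) XOR 74 = 13 XOR 74 = 67

b4 37 4e f3 8f e7 a2 c7 3d 88 25 6f 67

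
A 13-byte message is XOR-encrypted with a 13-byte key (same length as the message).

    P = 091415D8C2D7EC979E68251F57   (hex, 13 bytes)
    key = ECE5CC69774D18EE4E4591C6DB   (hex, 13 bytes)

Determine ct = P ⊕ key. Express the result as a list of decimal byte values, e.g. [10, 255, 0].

[229, 241, 217, 177, 181, 154, 244, 121, 208, 45, 180, 217, 140]

XOR is its own inverse, so applying the key byte-wise gives the result directly.
byte 0: 09 ^ ec = e5
byte 1: 14 ^ e5 = f1
byte 2: 15 ^ cc = d9
byte 3: d8 ^ 69 = b1
byte 4: c2 ^ 77 = b5
byte 5: d7 ^ 4d = 9a
byte 6: ec ^ 18 = f4
byte 7: 97 ^ ee = 79
byte 8: 9e ^ 4e = d0
byte 9: 68 ^ 45 = 2d
byte 10: 25 ^ 91 = b4
byte 11: 1f ^ c6 = d9
byte 12: 57 ^ db = 8c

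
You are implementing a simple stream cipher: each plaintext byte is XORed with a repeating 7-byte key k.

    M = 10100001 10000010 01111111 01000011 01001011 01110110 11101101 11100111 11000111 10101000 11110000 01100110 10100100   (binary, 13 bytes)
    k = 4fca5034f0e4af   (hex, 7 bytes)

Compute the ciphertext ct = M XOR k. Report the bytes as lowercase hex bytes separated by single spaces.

The 7-byte key repeats, so the effective keystream is 4f ca 50 34 f0 e4 af 4f ca 50 34 f0 e4.
byte 0: a1 ⊕ 4f = ee
byte 1: 82 ⊕ ca = 48
byte 2: 7f ⊕ 50 = 2f
byte 3: 43 ⊕ 34 = 77
byte 4: 4b ⊕ f0 = bb
byte 5: 76 ⊕ e4 = 92
byte 6: ed ⊕ af = 42
byte 7: e7 ⊕ 4f = a8
byte 8: c7 ⊕ ca = 0d
byte 9: a8 ⊕ 50 = f8
byte 10: f0 ⊕ 34 = c4
byte 11: 66 ⊕ f0 = 96
byte 12: a4 ⊕ e4 = 40

ee 48 2f 77 bb 92 42 a8 0d f8 c4 96 40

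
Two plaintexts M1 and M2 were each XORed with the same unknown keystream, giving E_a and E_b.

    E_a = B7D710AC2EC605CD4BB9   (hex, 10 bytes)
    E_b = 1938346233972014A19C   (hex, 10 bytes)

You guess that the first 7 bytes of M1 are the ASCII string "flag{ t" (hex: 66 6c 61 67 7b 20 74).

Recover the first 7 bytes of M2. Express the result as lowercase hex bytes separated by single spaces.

First, E_a ⊕ E_b = (M1 ⊕ K) ⊕ (M2 ⊕ K) = M1 ⊕ M2, so the key drops out. Then M2 = (M1 ⊕ M2) ⊕ M1 over the first 7 bytes.
byte 0: (b7 xor 19) xor 66 = ae xor 66 = c8
byte 1: (d7 xor 38) xor 6c = ef xor 6c = 83
byte 2: (10 xor 34) xor 61 = 24 xor 61 = 45
byte 3: (ac xor 62) xor 67 = ce xor 67 = a9
byte 4: (2e xor 33) xor 7b = 1d xor 7b = 66
byte 5: (c6 xor 97) xor 20 = 51 xor 20 = 71
byte 6: (05 xor 20) xor 74 = 25 xor 74 = 51

c8 83 45 a9 66 71 51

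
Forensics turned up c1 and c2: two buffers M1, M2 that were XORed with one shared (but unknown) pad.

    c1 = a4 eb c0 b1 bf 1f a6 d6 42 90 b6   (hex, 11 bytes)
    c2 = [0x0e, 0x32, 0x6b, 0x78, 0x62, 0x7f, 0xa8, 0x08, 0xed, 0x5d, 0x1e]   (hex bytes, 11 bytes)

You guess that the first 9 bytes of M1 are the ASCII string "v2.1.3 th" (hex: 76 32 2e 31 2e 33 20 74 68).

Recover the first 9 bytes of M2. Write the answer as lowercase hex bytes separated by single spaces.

dc eb 85 f8 f3 53 2e aa c7

First, c1 ⊕ c2 = (M1 ⊕ K) ⊕ (M2 ⊕ K) = M1 ⊕ M2, so the key drops out. Then M2 = (M1 ⊕ M2) ⊕ M1 over the first 9 bytes.
byte 0: (a4 ^ 0e) ^ 76 = aa ^ 76 = dc
byte 1: (eb ^ 32) ^ 32 = d9 ^ 32 = eb
byte 2: (c0 ^ 6b) ^ 2e = ab ^ 2e = 85
byte 3: (b1 ^ 78) ^ 31 = c9 ^ 31 = f8
byte 4: (bf ^ 62) ^ 2e = dd ^ 2e = f3
byte 5: (1f ^ 7f) ^ 33 = 60 ^ 33 = 53
byte 6: (a6 ^ a8) ^ 20 = 0e ^ 20 = 2e
byte 7: (d6 ^ 08) ^ 74 = de ^ 74 = aa
byte 8: (42 ^ ed) ^ 68 = af ^ 68 = c7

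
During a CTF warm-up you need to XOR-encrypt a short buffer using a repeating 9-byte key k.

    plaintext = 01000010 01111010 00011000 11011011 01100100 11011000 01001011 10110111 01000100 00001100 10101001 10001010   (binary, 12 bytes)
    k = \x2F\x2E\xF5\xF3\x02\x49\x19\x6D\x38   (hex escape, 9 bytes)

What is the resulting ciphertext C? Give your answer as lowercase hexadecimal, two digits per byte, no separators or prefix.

The 9-byte key repeats, so the effective keystream is 2f 2e f5 f3 02 49 19 6d 38 2f 2e f5.
byte 0: 42 xor 2f = 6d
byte 1: 7a xor 2e = 54
byte 2: 18 xor f5 = ed
byte 3: db xor f3 = 28
byte 4: 64 xor 02 = 66
byte 5: d8 xor 49 = 91
byte 6: 4b xor 19 = 52
byte 7: b7 xor 6d = da
byte 8: 44 xor 38 = 7c
byte 9: 0c xor 2f = 23
byte 10: a9 xor 2e = 87
byte 11: 8a xor f5 = 7f

6d54ed28669152da7c23877f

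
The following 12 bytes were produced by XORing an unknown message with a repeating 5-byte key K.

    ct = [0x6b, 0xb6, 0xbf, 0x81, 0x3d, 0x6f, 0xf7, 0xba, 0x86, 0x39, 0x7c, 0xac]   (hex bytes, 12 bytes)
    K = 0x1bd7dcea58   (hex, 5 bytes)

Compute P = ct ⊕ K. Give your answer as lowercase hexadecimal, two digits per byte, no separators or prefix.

7061636b657420666c61677b

The 5-byte key repeats, so the effective keystream is 1b d7 dc ea 58 1b d7 dc ea 58 1b d7.
byte 0: 6b ⊕ 1b = 70
byte 1: b6 ⊕ d7 = 61
byte 2: bf ⊕ dc = 63
byte 3: 81 ⊕ ea = 6b
byte 4: 3d ⊕ 58 = 65
byte 5: 6f ⊕ 1b = 74
byte 6: f7 ⊕ d7 = 20
byte 7: ba ⊕ dc = 66
byte 8: 86 ⊕ ea = 6c
byte 9: 39 ⊕ 58 = 61
byte 10: 7c ⊕ 1b = 67
byte 11: ac ⊕ d7 = 7b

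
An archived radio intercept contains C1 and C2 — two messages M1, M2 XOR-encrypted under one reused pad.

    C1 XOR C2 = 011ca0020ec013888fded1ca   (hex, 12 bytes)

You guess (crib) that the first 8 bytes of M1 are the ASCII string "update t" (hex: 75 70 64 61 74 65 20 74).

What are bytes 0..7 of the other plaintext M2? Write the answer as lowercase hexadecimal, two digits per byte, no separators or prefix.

746cc4637aa533fc

Since C1 ⊕ C2 = M1 ⊕ M2, XORing with the guessed M1 bytes yields the corresponding M2 bytes: M2 = (C1 ⊕ C2) ⊕ M1.
01 ^ 75 = 74
1c ^ 70 = 6c
a0 ^ 64 = c4
02 ^ 61 = 63
0e ^ 74 = 7a
c0 ^ 65 = a5
13 ^ 20 = 33
88 ^ 74 = fc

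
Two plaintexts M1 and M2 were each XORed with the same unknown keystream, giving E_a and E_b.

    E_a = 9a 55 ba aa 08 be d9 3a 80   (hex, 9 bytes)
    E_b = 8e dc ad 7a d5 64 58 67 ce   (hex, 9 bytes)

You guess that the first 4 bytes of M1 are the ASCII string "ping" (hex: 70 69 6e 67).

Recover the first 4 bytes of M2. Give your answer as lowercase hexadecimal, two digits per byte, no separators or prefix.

First, E_a ⊕ E_b = (M1 ⊕ K) ⊕ (M2 ⊕ K) = M1 ⊕ M2, so the key drops out. Then M2 = (M1 ⊕ M2) ⊕ M1 over the first 4 bytes.
byte 0: (9a xor 8e) xor 70 = 14 xor 70 = 64
byte 1: (55 xor dc) xor 69 = 89 xor 69 = e0
byte 2: (ba xor ad) xor 6e = 17 xor 6e = 79
byte 3: (aa xor 7a) xor 67 = d0 xor 67 = b7

64e079b7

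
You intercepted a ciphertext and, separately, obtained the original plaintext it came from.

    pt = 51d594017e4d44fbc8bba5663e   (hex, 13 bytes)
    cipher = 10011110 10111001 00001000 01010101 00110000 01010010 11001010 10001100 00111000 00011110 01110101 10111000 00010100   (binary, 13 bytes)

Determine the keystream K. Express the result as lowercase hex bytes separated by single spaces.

Since cipher = pt ⊕ K, XORing both sides with pt gives K = pt ⊕ cipher.
01010001 ⊕ 10011110 = 11001111
11010101 ⊕ 10111001 = 01101100
10010100 ⊕ 00001000 = 10011100
00000001 ⊕ 01010101 = 01010100
01111110 ⊕ 00110000 = 01001110
01001101 ⊕ 01010010 = 00011111
01000100 ⊕ 11001010 = 10001110
11111011 ⊕ 10001100 = 01110111
11001000 ⊕ 00111000 = 11110000
10111011 ⊕ 00011110 = 10100101
10100101 ⊕ 01110101 = 11010000
01100110 ⊕ 10111000 = 11011110
00111110 ⊕ 00010100 = 00101010

cf 6c 9c 54 4e 1f 8e 77 f0 a5 d0 de 2a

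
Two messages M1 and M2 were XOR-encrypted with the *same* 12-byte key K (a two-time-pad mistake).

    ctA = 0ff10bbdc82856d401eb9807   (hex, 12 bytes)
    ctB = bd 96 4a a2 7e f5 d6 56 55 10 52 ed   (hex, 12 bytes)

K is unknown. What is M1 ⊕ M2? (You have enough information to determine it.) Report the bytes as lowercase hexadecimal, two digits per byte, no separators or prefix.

b267411fb6dd808254fbcaea

ctA ⊕ ctB = (M1 ⊕ K) ⊕ (M2 ⊕ K) = M1 ⊕ M2 — the shared key cancels under XOR.
0f ^ bd = b2
f1 ^ 96 = 67
0b ^ 4a = 41
bd ^ a2 = 1f
c8 ^ 7e = b6
28 ^ f5 = dd
56 ^ d6 = 80
d4 ^ 56 = 82
01 ^ 55 = 54
eb ^ 10 = fb
98 ^ 52 = ca
07 ^ ed = ea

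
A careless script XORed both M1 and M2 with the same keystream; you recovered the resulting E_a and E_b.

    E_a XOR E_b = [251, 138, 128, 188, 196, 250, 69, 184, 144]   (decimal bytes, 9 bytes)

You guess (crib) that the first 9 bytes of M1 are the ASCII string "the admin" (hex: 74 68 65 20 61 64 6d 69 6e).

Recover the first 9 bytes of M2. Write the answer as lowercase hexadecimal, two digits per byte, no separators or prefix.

Since E_a ⊕ E_b = M1 ⊕ M2, XORing with the guessed M1 bytes yields the corresponding M2 bytes: M2 = (E_a ⊕ E_b) ⊕ M1.
fb xor 74 = 8f
8a xor 68 = e2
80 xor 65 = e5
bc xor 20 = 9c
c4 xor 61 = a5
fa xor 64 = 9e
45 xor 6d = 28
b8 xor 69 = d1
90 xor 6e = fe

8fe2e59ca59e28d1fe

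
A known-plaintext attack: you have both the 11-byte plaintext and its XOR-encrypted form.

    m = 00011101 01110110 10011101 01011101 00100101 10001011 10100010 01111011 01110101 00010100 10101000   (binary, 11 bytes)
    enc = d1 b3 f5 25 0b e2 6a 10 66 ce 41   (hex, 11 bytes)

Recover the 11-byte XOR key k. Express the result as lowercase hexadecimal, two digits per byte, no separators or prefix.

Since enc = m ⊕ k, XORing both sides with m gives k = m ⊕ enc.
byte 0: 1d xor d1 = cc
byte 1: 76 xor b3 = c5
byte 2: 9d xor f5 = 68
byte 3: 5d xor 25 = 78
byte 4: 25 xor 0b = 2e
byte 5: 8b xor e2 = 69
byte 6: a2 xor 6a = c8
byte 7: 7b xor 10 = 6b
byte 8: 75 xor 66 = 13
byte 9: 14 xor ce = da
byte 10: a8 xor 41 = e9

ccc568782e69c86b13dae9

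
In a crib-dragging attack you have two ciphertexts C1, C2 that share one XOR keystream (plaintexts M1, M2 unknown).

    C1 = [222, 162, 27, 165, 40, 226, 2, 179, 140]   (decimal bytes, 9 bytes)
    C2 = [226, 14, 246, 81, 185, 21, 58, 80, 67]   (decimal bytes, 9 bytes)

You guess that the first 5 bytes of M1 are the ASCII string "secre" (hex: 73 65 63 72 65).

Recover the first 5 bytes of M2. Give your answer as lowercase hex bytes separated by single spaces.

4f c9 8e 86 f4

First, C1 ⊕ C2 = (M1 ⊕ K) ⊕ (M2 ⊕ K) = M1 ⊕ M2, so the key drops out. Then M2 = (M1 ⊕ M2) ⊕ M1 over the first 5 bytes.
byte 0: (de XOR e2) XOR 73 = 3c XOR 73 = 4f
byte 1: (a2 XOR 0e) XOR 65 = ac XOR 65 = c9
byte 2: (1b XOR f6) XOR 63 = ed XOR 63 = 8e
byte 3: (a5 XOR 51) XOR 72 = f4 XOR 72 = 86
byte 4: (28 XOR b9) XOR 65 = 91 XOR 65 = f4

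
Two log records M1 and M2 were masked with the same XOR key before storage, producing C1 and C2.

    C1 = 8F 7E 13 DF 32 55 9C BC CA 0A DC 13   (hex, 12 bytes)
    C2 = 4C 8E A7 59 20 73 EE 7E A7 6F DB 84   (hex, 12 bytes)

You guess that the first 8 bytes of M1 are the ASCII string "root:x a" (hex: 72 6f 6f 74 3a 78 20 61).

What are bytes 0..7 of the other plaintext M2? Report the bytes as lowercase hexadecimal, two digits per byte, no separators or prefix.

b19fdbf2285e52a3

First, C1 ⊕ C2 = (M1 ⊕ K) ⊕ (M2 ⊕ K) = M1 ⊕ M2, so the key drops out. Then M2 = (M1 ⊕ M2) ⊕ M1 over the first 8 bytes.
byte 0: (8f ⊕ 4c) ⊕ 72 = c3 ⊕ 72 = b1
byte 1: (7e ⊕ 8e) ⊕ 6f = f0 ⊕ 6f = 9f
byte 2: (13 ⊕ a7) ⊕ 6f = b4 ⊕ 6f = db
byte 3: (df ⊕ 59) ⊕ 74 = 86 ⊕ 74 = f2
byte 4: (32 ⊕ 20) ⊕ 3a = 12 ⊕ 3a = 28
byte 5: (55 ⊕ 73) ⊕ 78 = 26 ⊕ 78 = 5e
byte 6: (9c ⊕ ee) ⊕ 20 = 72 ⊕ 20 = 52
byte 7: (bc ⊕ 7e) ⊕ 61 = c2 ⊕ 61 = a3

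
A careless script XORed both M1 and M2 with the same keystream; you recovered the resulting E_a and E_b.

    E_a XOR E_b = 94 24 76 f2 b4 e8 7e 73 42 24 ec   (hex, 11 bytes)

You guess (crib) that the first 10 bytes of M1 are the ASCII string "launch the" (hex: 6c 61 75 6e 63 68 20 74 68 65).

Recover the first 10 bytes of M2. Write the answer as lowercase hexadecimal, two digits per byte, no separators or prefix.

f845039cd7805e072a41

Since E_a ⊕ E_b = M1 ⊕ M2, XORing with the guessed M1 bytes yields the corresponding M2 bytes: M2 = (E_a ⊕ E_b) ⊕ M1.
byte 0: 94 ^ 6c = f8
byte 1: 24 ^ 61 = 45
byte 2: 76 ^ 75 = 03
byte 3: f2 ^ 6e = 9c
byte 4: b4 ^ 63 = d7
byte 5: e8 ^ 68 = 80
byte 6: 7e ^ 20 = 5e
byte 7: 73 ^ 74 = 07
byte 8: 42 ^ 68 = 2a
byte 9: 24 ^ 65 = 41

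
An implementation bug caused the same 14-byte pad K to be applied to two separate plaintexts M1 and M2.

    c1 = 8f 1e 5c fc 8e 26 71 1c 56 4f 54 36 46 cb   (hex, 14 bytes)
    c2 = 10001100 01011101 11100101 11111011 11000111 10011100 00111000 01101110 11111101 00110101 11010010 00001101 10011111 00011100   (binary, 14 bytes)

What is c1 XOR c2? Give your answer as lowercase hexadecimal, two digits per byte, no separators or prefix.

c1 ⊕ c2 = (M1 ⊕ K) ⊕ (M2 ⊕ K) = M1 ⊕ M2 — the shared key cancels under XOR.
143 XOR 140 =   3
 30 XOR  93 =  67
 92 XOR 229 = 185
252 XOR 251 =   7
142 XOR 199 =  73
 38 XOR 156 = 186
113 XOR  56 =  73
 28 XOR 110 = 114
 86 XOR 253 = 171
 79 XOR  53 = 122
 84 XOR 210 = 134
 54 XOR  13 =  59
 70 XOR 159 = 217
203 XOR  28 = 215

0343b90749ba4972ab7a863bd9d7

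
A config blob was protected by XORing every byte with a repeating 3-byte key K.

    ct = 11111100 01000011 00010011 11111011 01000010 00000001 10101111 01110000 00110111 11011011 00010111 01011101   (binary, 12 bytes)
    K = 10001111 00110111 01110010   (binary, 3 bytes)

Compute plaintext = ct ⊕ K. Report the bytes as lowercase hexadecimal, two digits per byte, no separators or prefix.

The 3-byte key repeats, so the effective keystream is 8f 37 72 8f 37 72 8f 37 72 8f 37 72.
byte 0: 11111100 xor 10001111 = 01110011
byte 1: 01000011 xor 00110111 = 01110100
byte 2: 00010011 xor 01110010 = 01100001
byte 3: 11111011 xor 10001111 = 01110100
byte 4: 01000010 xor 00110111 = 01110101
byte 5: 00000001 xor 01110010 = 01110011
byte 6: 10101111 xor 10001111 = 00100000
byte 7: 01110000 xor 00110111 = 01000111
byte 8: 00110111 xor 01110010 = 01000101
byte 9: 11011011 xor 10001111 = 01010100
byte 10: 00010111 xor 00110111 = 00100000
byte 11: 01011101 xor 01110010 = 00101111

73746174757320474554202f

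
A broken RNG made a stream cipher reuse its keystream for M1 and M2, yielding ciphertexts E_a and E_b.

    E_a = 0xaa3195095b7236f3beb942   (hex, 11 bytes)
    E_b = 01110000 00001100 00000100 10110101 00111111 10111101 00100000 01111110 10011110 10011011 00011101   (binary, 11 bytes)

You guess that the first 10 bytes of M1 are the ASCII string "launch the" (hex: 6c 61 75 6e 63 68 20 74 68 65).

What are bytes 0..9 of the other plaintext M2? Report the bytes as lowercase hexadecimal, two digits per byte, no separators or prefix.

b65ce4d207a736f94847

First, E_a ⊕ E_b = (M1 ⊕ K) ⊕ (M2 ⊕ K) = M1 ⊕ M2, so the key drops out. Then M2 = (M1 ⊕ M2) ⊕ M1 over the first 10 bytes.
byte 0: (aa ^ 70) ^ 6c = da ^ 6c = b6
byte 1: (31 ^ 0c) ^ 61 = 3d ^ 61 = 5c
byte 2: (95 ^ 04) ^ 75 = 91 ^ 75 = e4
byte 3: (09 ^ b5) ^ 6e = bc ^ 6e = d2
byte 4: (5b ^ 3f) ^ 63 = 64 ^ 63 = 07
byte 5: (72 ^ bd) ^ 68 = cf ^ 68 = a7
byte 6: (36 ^ 20) ^ 20 = 16 ^ 20 = 36
byte 7: (f3 ^ 7e) ^ 74 = 8d ^ 74 = f9
byte 8: (be ^ 9e) ^ 68 = 20 ^ 68 = 48
byte 9: (b9 ^ 9b) ^ 65 = 22 ^ 65 = 47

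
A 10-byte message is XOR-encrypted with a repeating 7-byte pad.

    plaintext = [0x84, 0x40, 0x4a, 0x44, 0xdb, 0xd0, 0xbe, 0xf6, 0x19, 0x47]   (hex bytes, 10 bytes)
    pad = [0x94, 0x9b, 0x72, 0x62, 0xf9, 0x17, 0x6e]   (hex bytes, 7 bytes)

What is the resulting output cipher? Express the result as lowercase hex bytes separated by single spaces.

10 db 38 26 22 c7 d0 62 82 35

The 7-byte key repeats, so the effective keystream is 94 9b 72 62 f9 17 6e 94 9b 72.
byte 0: 84 ^ 94 = 10
byte 1: 40 ^ 9b = db
byte 2: 4a ^ 72 = 38
byte 3: 44 ^ 62 = 26
byte 4: db ^ f9 = 22
byte 5: d0 ^ 17 = c7
byte 6: be ^ 6e = d0
byte 7: f6 ^ 94 = 62
byte 8: 19 ^ 9b = 82
byte 9: 47 ^ 72 = 35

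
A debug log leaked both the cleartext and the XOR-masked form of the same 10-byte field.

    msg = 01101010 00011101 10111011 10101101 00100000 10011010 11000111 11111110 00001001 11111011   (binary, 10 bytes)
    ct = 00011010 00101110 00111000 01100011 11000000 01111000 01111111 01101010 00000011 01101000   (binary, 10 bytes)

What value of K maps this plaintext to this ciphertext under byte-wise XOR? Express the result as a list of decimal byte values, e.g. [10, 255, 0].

Since ct = msg ⊕ K, XORing both sides with msg gives K = msg ⊕ ct.
6a XOR 1a = 70
1d XOR 2e = 33
bb XOR 38 = 83
ad XOR 63 = ce
20 XOR c0 = e0
9a XOR 78 = e2
c7 XOR 7f = b8
fe XOR 6a = 94
09 XOR 03 = 0a
fb XOR 68 = 93

[112, 51, 131, 206, 224, 226, 184, 148, 10, 147]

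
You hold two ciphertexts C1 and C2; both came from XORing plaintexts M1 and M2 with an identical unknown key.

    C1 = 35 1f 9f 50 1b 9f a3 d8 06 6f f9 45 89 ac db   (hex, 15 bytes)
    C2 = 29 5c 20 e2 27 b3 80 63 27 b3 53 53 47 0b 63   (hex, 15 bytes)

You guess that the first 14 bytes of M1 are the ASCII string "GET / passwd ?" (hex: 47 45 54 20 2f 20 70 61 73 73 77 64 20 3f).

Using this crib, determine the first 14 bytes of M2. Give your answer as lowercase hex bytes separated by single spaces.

First, C1 ⊕ C2 = (M1 ⊕ K) ⊕ (M2 ⊕ K) = M1 ⊕ M2, so the key drops out. Then M2 = (M1 ⊕ M2) ⊕ M1 over the first 14 bytes.
byte 0: (35 xor 29) xor 47 = 1c xor 47 = 5b
byte 1: (1f xor 5c) xor 45 = 43 xor 45 = 06
byte 2: (9f xor 20) xor 54 = bf xor 54 = eb
byte 3: (50 xor e2) xor 20 = b2 xor 20 = 92
byte 4: (1b xor 27) xor 2f = 3c xor 2f = 13
byte 5: (9f xor b3) xor 20 = 2c xor 20 = 0c
byte 6: (a3 xor 80) xor 70 = 23 xor 70 = 53
byte 7: (d8 xor 63) xor 61 = bb xor 61 = da
byte 8: (06 xor 27) xor 73 = 21 xor 73 = 52
byte 9: (6f xor b3) xor 73 = dc xor 73 = af
byte 10: (f9 xor 53) xor 77 = aa xor 77 = dd
byte 11: (45 xor 53) xor 64 = 16 xor 64 = 72
byte 12: (89 xor 47) xor 20 = ce xor 20 = ee
byte 13: (ac xor 0b) xor 3f = a7 xor 3f = 98

5b 06 eb 92 13 0c 53 da 52 af dd 72 ee 98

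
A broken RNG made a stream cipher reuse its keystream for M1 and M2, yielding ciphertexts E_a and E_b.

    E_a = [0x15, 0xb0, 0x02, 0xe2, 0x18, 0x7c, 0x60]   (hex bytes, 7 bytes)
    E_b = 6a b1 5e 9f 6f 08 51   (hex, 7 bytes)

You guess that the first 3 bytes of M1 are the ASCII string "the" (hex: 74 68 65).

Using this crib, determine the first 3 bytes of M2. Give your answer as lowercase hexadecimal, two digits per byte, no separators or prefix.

First, E_a ⊕ E_b = (M1 ⊕ K) ⊕ (M2 ⊕ K) = M1 ⊕ M2, so the key drops out. Then M2 = (M1 ⊕ M2) ⊕ M1 over the first 3 bytes.
byte 0: (15 ^ 6a) ^ 74 = 7f ^ 74 = 0b
byte 1: (b0 ^ b1) ^ 68 = 01 ^ 68 = 69
byte 2: (02 ^ 5e) ^ 65 = 5c ^ 65 = 39

0b6939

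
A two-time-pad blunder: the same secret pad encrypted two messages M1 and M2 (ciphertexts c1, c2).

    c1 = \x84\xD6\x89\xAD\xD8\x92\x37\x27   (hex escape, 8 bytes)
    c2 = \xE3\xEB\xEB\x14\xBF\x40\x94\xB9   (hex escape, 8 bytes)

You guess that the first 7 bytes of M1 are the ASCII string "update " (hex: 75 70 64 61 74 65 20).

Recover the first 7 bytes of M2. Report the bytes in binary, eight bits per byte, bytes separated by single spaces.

00010010 01001101 00000110 11011000 00010011 10110111 10000011

First, c1 ⊕ c2 = (M1 ⊕ K) ⊕ (M2 ⊕ K) = M1 ⊕ M2, so the key drops out. Then M2 = (M1 ⊕ M2) ⊕ M1 over the first 7 bytes.
byte 0: (84 ^ e3) ^ 75 = 67 ^ 75 = 12
byte 1: (d6 ^ eb) ^ 70 = 3d ^ 70 = 4d
byte 2: (89 ^ eb) ^ 64 = 62 ^ 64 = 06
byte 3: (ad ^ 14) ^ 61 = b9 ^ 61 = d8
byte 4: (d8 ^ bf) ^ 74 = 67 ^ 74 = 13
byte 5: (92 ^ 40) ^ 65 = d2 ^ 65 = b7
byte 6: (37 ^ 94) ^ 20 = a3 ^ 20 = 83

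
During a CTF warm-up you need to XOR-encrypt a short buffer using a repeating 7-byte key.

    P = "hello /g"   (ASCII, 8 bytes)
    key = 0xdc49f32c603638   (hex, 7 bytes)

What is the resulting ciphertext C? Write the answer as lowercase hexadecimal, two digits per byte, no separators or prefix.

The 7-byte key repeats, so the effective keystream is dc 49 f3 2c 60 36 38 dc.
byte 0: 68 XOR dc = b4
byte 1: 65 XOR 49 = 2c
byte 2: 6c XOR f3 = 9f
byte 3: 6c XOR 2c = 40
byte 4: 6f XOR 60 = 0f
byte 5: 20 XOR 36 = 16
byte 6: 2f XOR 38 = 17
byte 7: 67 XOR dc = bb

b42c9f400f1617bb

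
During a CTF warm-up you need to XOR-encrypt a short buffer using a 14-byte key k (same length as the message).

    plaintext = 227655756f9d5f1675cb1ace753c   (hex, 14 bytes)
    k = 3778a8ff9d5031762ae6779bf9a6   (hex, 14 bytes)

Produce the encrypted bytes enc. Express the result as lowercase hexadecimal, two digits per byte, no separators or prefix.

byte 0:  34 ^  55 =  21
byte 1: 118 ^ 120 =  14
byte 2:  85 ^ 168 = 253
byte 3: 117 ^ 255 = 138
byte 4: 111 ^ 157 = 242
byte 5: 157 ^  80 = 205
byte 6:  95 ^  49 = 110
byte 7:  22 ^ 118 =  96
byte 8: 117 ^  42 =  95
byte 9: 203 ^ 230 =  45
byte 10:  26 ^ 119 = 109
byte 11: 206 ^ 155 =  85
byte 12: 117 ^ 249 = 140
byte 13:  60 ^ 166 = 154

150efd8af2cd6e605f2d6d558c9a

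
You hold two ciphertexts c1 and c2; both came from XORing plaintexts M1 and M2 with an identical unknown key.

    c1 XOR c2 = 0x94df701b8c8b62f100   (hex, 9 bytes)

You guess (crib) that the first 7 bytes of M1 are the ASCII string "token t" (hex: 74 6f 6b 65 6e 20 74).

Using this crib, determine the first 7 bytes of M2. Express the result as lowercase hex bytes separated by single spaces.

e0 b0 1b 7e e2 ab 16

Since c1 ⊕ c2 = M1 ⊕ M2, XORing with the guessed M1 bytes yields the corresponding M2 bytes: M2 = (c1 ⊕ c2) ⊕ M1.
94 ⊕ 74 = e0
df ⊕ 6f = b0
70 ⊕ 6b = 1b
1b ⊕ 65 = 7e
8c ⊕ 6e = e2
8b ⊕ 20 = ab
62 ⊕ 74 = 16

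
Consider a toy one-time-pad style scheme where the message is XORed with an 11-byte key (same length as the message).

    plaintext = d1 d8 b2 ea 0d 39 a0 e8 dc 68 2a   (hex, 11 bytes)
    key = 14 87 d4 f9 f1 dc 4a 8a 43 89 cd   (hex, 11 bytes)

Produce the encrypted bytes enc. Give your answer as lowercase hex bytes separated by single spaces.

XOR is its own inverse, so applying the key byte-wise gives the result directly.
11010001 ^ 00010100 = 11000101
11011000 ^ 10000111 = 01011111
10110010 ^ 11010100 = 01100110
11101010 ^ 11111001 = 00010011
00001101 ^ 11110001 = 11111100
00111001 ^ 11011100 = 11100101
10100000 ^ 01001010 = 11101010
11101000 ^ 10001010 = 01100010
11011100 ^ 01000011 = 10011111
01101000 ^ 10001001 = 11100001
00101010 ^ 11001101 = 11100111

c5 5f 66 13 fc e5 ea 62 9f e1 e7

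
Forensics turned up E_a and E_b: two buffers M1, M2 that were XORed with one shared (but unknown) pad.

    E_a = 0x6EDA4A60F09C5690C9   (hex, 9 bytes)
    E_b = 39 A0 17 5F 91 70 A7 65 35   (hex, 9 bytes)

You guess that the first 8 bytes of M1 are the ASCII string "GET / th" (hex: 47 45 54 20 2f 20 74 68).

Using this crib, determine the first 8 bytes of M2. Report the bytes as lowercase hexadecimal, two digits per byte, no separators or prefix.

103f091f4ecc859d

First, E_a ⊕ E_b = (M1 ⊕ K) ⊕ (M2 ⊕ K) = M1 ⊕ M2, so the key drops out. Then M2 = (M1 ⊕ M2) ⊕ M1 over the first 8 bytes.
byte 0: (6e XOR 39) XOR 47 = 57 XOR 47 = 10
byte 1: (da XOR a0) XOR 45 = 7a XOR 45 = 3f
byte 2: (4a XOR 17) XOR 54 = 5d XOR 54 = 09
byte 3: (60 XOR 5f) XOR 20 = 3f XOR 20 = 1f
byte 4: (f0 XOR 91) XOR 2f = 61 XOR 2f = 4e
byte 5: (9c XOR 70) XOR 20 = ec XOR 20 = cc
byte 6: (56 XOR a7) XOR 74 = f1 XOR 74 = 85
byte 7: (90 XOR 65) XOR 68 = f5 XOR 68 = 9d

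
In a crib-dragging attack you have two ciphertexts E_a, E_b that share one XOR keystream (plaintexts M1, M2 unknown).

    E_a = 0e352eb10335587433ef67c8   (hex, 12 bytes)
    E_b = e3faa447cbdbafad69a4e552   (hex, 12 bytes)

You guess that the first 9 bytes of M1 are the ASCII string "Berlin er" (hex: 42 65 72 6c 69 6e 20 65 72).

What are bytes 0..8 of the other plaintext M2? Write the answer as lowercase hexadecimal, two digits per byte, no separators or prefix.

First, E_a ⊕ E_b = (M1 ⊕ K) ⊕ (M2 ⊕ K) = M1 ⊕ M2, so the key drops out. Then M2 = (M1 ⊕ M2) ⊕ M1 over the first 9 bytes.
byte 0: (0e xor e3) xor 42 = ed xor 42 = af
byte 1: (35 xor fa) xor 65 = cf xor 65 = aa
byte 2: (2e xor a4) xor 72 = 8a xor 72 = f8
byte 3: (b1 xor 47) xor 6c = f6 xor 6c = 9a
byte 4: (03 xor cb) xor 69 = c8 xor 69 = a1
byte 5: (35 xor db) xor 6e = ee xor 6e = 80
byte 6: (58 xor af) xor 20 = f7 xor 20 = d7
byte 7: (74 xor ad) xor 65 = d9 xor 65 = bc
byte 8: (33 xor 69) xor 72 = 5a xor 72 = 28

afaaf89aa180d7bc28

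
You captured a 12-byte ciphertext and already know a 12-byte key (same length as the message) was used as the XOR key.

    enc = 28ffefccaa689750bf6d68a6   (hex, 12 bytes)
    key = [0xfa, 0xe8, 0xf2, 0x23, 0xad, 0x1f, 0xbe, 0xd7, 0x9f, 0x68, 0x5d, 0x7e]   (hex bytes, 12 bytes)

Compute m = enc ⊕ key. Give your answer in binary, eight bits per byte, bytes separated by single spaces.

28 ⊕ fa = d2
ff ⊕ e8 = 17
ef ⊕ f2 = 1d
cc ⊕ 23 = ef
aa ⊕ ad = 07
68 ⊕ 1f = 77
97 ⊕ be = 29
50 ⊕ d7 = 87
bf ⊕ 9f = 20
6d ⊕ 68 = 05
68 ⊕ 5d = 35
a6 ⊕ 7e = d8

11010010 00010111 00011101 11101111 00000111 01110111 00101001 10000111 00100000 00000101 00110101 11011000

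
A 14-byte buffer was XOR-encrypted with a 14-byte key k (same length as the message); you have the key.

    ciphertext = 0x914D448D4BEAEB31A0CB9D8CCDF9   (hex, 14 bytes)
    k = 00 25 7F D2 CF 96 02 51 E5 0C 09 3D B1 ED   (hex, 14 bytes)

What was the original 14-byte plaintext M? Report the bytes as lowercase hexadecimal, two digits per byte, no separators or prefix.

91683b5f847ce96045c794b17c14

91 ⊕ 00 = 91
4d ⊕ 25 = 68
44 ⊕ 7f = 3b
8d ⊕ d2 = 5f
4b ⊕ cf = 84
ea ⊕ 96 = 7c
eb ⊕ 02 = e9
31 ⊕ 51 = 60
a0 ⊕ e5 = 45
cb ⊕ 0c = c7
9d ⊕ 09 = 94
8c ⊕ 3d = b1
cd ⊕ b1 = 7c
f9 ⊕ ed = 14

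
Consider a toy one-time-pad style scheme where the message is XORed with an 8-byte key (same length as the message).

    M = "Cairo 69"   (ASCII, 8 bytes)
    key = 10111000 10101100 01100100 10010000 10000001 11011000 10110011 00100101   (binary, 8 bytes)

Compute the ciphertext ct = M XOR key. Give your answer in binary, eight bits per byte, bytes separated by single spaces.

XOR is its own inverse, so applying the key byte-wise gives the result directly.
43 XOR b8 = fb
61 XOR ac = cd
69 XOR 64 = 0d
72 XOR 90 = e2
6f XOR 81 = ee
20 XOR d8 = f8
36 XOR b3 = 85
39 XOR 25 = 1c

11111011 11001101 00001101 11100010 11101110 11111000 10000101 00011100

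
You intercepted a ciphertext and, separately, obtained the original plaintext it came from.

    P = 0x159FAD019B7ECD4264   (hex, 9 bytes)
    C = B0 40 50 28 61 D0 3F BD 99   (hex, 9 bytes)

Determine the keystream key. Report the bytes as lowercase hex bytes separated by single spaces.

a5 df fd 29 fa ae f2 ff fd

Since C = P ⊕ key, XORing both sides with P gives key = P ⊕ C.
 21 ⊕ 176 = 165
159 ⊕  64 = 223
173 ⊕  80 = 253
  1 ⊕  40 =  41
155 ⊕  97 = 250
126 ⊕ 208 = 174
205 ⊕  63 = 242
 66 ⊕ 189 = 255
100 ⊕ 153 = 253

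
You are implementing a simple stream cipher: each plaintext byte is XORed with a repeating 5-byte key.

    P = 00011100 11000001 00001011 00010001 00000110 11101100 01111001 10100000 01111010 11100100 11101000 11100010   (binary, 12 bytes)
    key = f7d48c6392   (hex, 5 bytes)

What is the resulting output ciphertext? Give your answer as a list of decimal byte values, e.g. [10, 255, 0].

The 5-byte key repeats, so the effective keystream is f7 d4 8c 63 92 f7 d4 8c 63 92 f7 d4.
byte 0: 1c xor f7 = eb
byte 1: c1 xor d4 = 15
byte 2: 0b xor 8c = 87
byte 3: 11 xor 63 = 72
byte 4: 06 xor 92 = 94
byte 5: ec xor f7 = 1b
byte 6: 79 xor d4 = ad
byte 7: a0 xor 8c = 2c
byte 8: 7a xor 63 = 19
byte 9: e4 xor 92 = 76
byte 10: e8 xor f7 = 1f
byte 11: e2 xor d4 = 36

[235, 21, 135, 114, 148, 27, 173, 44, 25, 118, 31, 54]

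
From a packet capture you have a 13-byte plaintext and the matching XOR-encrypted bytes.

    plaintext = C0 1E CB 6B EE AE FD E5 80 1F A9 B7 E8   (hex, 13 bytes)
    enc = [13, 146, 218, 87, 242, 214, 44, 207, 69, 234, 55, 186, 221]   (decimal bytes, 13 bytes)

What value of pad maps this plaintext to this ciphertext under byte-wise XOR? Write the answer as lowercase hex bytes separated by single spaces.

cd 8c 11 3c 1c 78 d1 2a c5 f5 9e 0d 35

Since enc = plaintext ⊕ pad, XORing both sides with plaintext gives pad = plaintext ⊕ enc.
c0 ^ 0d = cd
1e ^ 92 = 8c
cb ^ da = 11
6b ^ 57 = 3c
ee ^ f2 = 1c
ae ^ d6 = 78
fd ^ 2c = d1
e5 ^ cf = 2a
80 ^ 45 = c5
1f ^ ea = f5
a9 ^ 37 = 9e
b7 ^ ba = 0d
e8 ^ dd = 35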